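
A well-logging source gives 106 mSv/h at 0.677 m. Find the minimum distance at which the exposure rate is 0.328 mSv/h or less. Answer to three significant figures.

12.2 m

Intensity scales as (d₁/d₂)², so d₂ = d₁·√(I₁/I₂).
I₁/I₂ = 106/0.328 = 323.2, so d₂ = 0.677 × √323.2 = 12.17 m.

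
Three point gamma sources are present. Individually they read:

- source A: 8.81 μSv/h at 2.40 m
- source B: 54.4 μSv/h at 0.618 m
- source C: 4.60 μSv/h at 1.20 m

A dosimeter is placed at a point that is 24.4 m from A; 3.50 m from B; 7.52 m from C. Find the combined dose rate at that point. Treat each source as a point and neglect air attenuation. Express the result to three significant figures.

By superposition, sum each source's inverse-square contribution:
A: 8.81 × (2.40/24.4)² = 0.08524 μSv/h
B: 54.4 × (0.618/3.50)² = 1.696 μSv/h
C: 4.60 × (1.20/7.52)² = 0.1171 μSv/h
Total = 0.08524 + 1.696 + 0.1171 = 1.898 μSv/h.

1.90 μSv/h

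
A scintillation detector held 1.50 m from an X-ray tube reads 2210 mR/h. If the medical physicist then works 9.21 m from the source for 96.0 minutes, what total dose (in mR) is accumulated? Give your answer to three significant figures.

93.8 mR

Since intensity falls as 1/r², rate at 9.21 m:
(1.50/9.21)² = 0.02653, so 2210 × 0.02653 = 58.63 mR/h.
Dose = rate × time = 58.63 mR/h × 1.600 h = 93.81 mR.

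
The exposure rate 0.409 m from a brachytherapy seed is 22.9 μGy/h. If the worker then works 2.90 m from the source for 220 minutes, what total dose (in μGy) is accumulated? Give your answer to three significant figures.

Since intensity falls as 1/r², rate at 2.90 m:
(0.409/2.90)² = 0.01989, so 22.9 × 0.01989 = 0.4555 μGy/h.
Dose = rate × time = 0.4555 μGy/h × 3.667 h = 1.670 μGy.

1.67 μGy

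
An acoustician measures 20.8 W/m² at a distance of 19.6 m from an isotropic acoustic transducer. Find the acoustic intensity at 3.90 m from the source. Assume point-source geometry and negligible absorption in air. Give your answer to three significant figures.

525 W/m²

Since intensity falls as 1/r², the rate at 3.90 m is
20.8 × (19.6/3.90)² = 20.8 × 25.26 = 525.4 W/m².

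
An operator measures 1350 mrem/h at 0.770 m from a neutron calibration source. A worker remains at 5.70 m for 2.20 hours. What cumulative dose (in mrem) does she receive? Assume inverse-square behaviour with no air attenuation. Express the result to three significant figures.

Using I₁d₁² = I₂d₂², rate at 5.70 m:
(0.770/5.70)² = 0.01825, so 1350 × 0.01825 = 24.64 mrem/h.
Dose = rate × time = 24.64 mrem/h × 2.200 h = 54.21 mrem.

54.2 mrem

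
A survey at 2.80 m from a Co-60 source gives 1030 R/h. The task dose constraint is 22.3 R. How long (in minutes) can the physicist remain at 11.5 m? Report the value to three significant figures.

Applying the 1/r² law, rate at 11.5 m:
(2.80/11.5)² = 0.05928, so 1030 × 0.05928 = 61.06 R/h.
Stay time = 22.3 R ÷ 61.06 R/h = 0.3652 h = 21.91 min.

21.9 min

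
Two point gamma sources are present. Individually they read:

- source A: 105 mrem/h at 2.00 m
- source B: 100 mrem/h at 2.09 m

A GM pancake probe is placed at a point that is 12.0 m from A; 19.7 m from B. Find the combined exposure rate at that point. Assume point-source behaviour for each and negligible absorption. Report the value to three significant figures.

4.04 mrem/h

Each source contributes Iᵢ·(dᵢ/rᵢ)²; contributions add.
A: 105 × (2.00/12.0)² = 2.917 mrem/h
B: 100 × (2.09/19.7)² = 1.126 mrem/h
Total = 2.917 + 1.126 = 4.043 mrem/h.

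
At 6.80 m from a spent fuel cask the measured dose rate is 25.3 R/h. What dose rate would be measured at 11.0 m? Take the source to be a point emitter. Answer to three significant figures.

9.67 R/h

By the inverse-square law, scaling from 6.80 m to 11.0 m:
25.3 × (6.80/11.0)² = 25.3 × 0.3821 = 9.667 R/h.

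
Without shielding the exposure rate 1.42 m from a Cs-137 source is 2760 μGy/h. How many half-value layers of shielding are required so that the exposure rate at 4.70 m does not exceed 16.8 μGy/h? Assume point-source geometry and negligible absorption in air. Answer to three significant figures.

At 4.70 m, distance alone gives (1.42/4.70)² = 0.09128, so 2760 × 0.09128 = 251.9 μGy/h.
Further attenuation needed: 251.9/16.8 = 14.99.
n = log₂(14.99) = 3.906 half-value layers.

3.91 half-value layers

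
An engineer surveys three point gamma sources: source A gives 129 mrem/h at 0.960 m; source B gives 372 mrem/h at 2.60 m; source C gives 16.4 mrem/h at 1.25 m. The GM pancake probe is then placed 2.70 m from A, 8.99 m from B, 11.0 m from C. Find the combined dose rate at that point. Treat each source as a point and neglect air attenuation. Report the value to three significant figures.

47.6 mrem/h

By superposition, sum each source's inverse-square contribution:
A: 129 × (0.960/2.70)² = 16.31 mrem/h
B: 372 × (2.60/8.99)² = 31.12 mrem/h
C: 16.4 × (1.25/11.0)² = 0.2118 mrem/h
Total = 16.31 + 31.12 + 0.2118 = 47.64 mrem/h.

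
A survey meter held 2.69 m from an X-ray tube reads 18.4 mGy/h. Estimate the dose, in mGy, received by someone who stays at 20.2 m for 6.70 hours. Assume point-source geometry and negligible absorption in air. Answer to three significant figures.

2.19 mGy

By the inverse-square law, rate at 20.2 m:
18.4 × (2.69/20.2)² = 18.4 × 0.01773 = 0.3262 mGy/h.
Dose = rate × time = 0.3262 mGy/h × 6.700 h = 2.186 mGy.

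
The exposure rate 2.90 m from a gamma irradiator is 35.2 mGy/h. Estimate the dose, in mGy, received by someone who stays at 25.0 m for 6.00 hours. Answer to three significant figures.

2.84 mGy

Intensity scales as (d₁/d₂)², so rate at 25.0 m:
35.2 × (2.90/25.0)² = 35.2 × 0.01346 = 0.4738 mGy/h.
Dose = rate × time = 0.4738 mGy/h × 6.000 h = 2.843 mGy.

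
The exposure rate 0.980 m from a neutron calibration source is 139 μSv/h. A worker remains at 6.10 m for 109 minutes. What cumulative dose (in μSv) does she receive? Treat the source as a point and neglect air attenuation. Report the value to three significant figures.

6.52 μSv

Intensity scales as (d₁/d₂)², so rate at 6.10 m:
(0.980/6.10)² = 0.02581, so 139 × 0.02581 = 3.588 μSv/h.
Dose = rate × time = 3.588 μSv/h × 1.817 h = 6.519 μSv.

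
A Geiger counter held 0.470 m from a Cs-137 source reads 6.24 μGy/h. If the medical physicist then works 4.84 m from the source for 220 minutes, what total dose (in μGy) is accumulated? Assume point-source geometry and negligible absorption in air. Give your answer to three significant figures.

Intensity scales as (d₁/d₂)², so rate at 4.84 m:
6.24 × (0.470/4.84)² = 6.24 × 0.009430 = 0.05884 μGy/h.
Dose = rate × time = 0.05884 μGy/h × 3.667 h = 0.2158 μGy.

0.216 μGy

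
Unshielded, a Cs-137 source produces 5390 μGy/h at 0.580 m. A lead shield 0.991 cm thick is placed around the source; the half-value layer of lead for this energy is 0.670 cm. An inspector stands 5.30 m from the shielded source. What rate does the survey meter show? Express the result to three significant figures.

23.2 μGy/h

Distance alone: (0.580/5.30)² = 0.01198, so 5390 × 0.01198 = 64.57 μGy/h.
Shield: 0.991/0.670 = 1.479 half-value layers → attenuation 2^(−1.479) = 0.3587.
Combined: 64.57 × 0.3587 = 23.16 μGy/h.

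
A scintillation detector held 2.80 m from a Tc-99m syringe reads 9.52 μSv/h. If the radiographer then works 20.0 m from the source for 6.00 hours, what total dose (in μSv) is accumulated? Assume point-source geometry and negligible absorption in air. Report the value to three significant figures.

Intensity scales as (d₁/d₂)², so rate at 20.0 m:
9.52 × (2.80/20.0)² = 9.52 × 0.01960 = 0.1866 μSv/h.
Dose = rate × time = 0.1866 μSv/h × 6.000 h = 1.120 μSv.

1.12 μSv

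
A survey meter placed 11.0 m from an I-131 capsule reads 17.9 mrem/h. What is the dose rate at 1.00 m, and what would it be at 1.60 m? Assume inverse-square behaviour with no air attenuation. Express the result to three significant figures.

Intensity scales as (d₁/d₂)², so
At 1.00 m: (11.0/1.00)² = 121.0, so 17.9 × 121.0 = 2166 mrem/h
At 1.60 m: (1.00/1.60)² = 0.3906, so 2166 × 0.3906 = 846.0 mrem/h.

2170 mrem/h; 846 mrem/h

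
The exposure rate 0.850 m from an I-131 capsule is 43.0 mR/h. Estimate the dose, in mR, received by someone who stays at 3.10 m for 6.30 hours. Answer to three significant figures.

20.4 mR

Using I₁d₁² = I₂d₂², rate at 3.10 m:
(0.850/3.10)² = 0.07518, so 43.0 × 0.07518 = 3.233 mR/h.
Dose = rate × time = 3.233 mR/h × 6.300 h = 20.37 mR.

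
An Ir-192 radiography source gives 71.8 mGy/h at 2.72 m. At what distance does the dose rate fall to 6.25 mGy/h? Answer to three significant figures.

Using I₁d₁² = I₂d₂², d₂ = d₁·√(I₁/I₂).
I₁/I₂ = 71.8/6.25 = 11.49, so d₂ = 2.72 × √11.49 = 9.220 m.

9.22 m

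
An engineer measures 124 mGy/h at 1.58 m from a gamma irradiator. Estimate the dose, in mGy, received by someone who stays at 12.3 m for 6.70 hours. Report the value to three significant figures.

Since intensity falls as 1/r², rate at 12.3 m:
(1.58/12.3)² = 0.01650, so 124 × 0.01650 = 2.046 mGy/h.
Dose = rate × time = 2.046 mGy/h × 6.700 h = 13.71 mGy.

13.7 mGy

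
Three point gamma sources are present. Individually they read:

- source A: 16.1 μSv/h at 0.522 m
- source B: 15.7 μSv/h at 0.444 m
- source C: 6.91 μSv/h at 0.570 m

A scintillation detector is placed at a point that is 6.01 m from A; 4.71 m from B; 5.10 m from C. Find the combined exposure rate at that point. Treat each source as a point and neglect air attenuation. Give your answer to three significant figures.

Each source contributes Iᵢ·(dᵢ/rᵢ)²; contributions add.
A: 16.1 × (0.522/6.01)² = 0.1215 μSv/h
B: 15.7 × (0.444/4.71)² = 0.1395 μSv/h
C: 6.91 × (0.570/5.10)² = 0.08632 μSv/h
Total = 0.1215 + 0.1395 + 0.08632 = 0.3473 μSv/h.

0.347 μSv/h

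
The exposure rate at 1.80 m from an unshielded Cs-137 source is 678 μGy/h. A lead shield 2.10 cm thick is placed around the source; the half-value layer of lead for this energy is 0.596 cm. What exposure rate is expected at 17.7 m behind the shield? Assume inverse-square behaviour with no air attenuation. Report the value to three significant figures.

Distance alone: 678 × (1.80/17.7)² = 678 × 0.01034 = 7.011 μGy/h.
Shield: 2.10/0.596 = 3.523 half-value layers → attenuation 2^(−3.523) = 0.08699.
Combined: 7.011 × 0.08699 = 0.6099 μGy/h.

0.610 μGy/h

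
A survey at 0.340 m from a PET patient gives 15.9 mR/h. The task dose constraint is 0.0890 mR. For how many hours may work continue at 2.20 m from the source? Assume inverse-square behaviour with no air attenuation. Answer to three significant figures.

0.234 h

Since intensity falls as 1/r², rate at 2.20 m:
(0.340/2.20)² = 0.02388, so 15.9 × 0.02388 = 0.3797 mR/h.
Stay time = 0.0890 mR ÷ 0.3797 mR/h = 0.2344 h.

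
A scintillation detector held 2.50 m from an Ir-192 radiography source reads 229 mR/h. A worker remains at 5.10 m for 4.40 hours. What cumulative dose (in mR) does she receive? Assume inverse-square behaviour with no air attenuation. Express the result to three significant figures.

Using I₁d₁² = I₂d₂², rate at 5.10 m:
229 × (2.50/5.10)² = 229 × 0.2403 = 55.03 mR/h.
Dose = rate × time = 55.03 mR/h × 4.400 h = 242.1 mR.

242 mR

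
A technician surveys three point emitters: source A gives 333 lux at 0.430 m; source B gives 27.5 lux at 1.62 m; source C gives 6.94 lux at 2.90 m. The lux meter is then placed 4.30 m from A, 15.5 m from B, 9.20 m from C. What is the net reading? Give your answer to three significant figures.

4.32 lux

Each source contributes Iᵢ·(dᵢ/rᵢ)²; contributions add.
A: 333 × (0.430/4.30)² = 3.330 lux
B: 27.5 × (1.62/15.5)² = 0.3004 lux
C: 6.94 × (2.90/9.20)² = 0.6896 lux
Total = 3.330 + 0.3004 + 0.6896 = 4.320 lux.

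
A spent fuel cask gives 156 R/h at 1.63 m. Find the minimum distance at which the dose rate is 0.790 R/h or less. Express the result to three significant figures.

22.9 m

Using I₁d₁² = I₂d₂², d₂ = d₁·√(I₁/I₂).
I₁/I₂ = 156/0.790 = 197.5, so d₂ = 1.63 × √197.5 = 22.91 m.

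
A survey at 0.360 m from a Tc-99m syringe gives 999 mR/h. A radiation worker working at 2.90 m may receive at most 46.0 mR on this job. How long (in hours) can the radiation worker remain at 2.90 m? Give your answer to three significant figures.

2.99 h

Intensity scales as (d₁/d₂)², so rate at 2.90 m:
999 × (0.360/2.90)² = 999 × 0.01541 = 15.39 mR/h.
Stay time = 46.0 mR ÷ 15.39 mR/h = 2.989 h.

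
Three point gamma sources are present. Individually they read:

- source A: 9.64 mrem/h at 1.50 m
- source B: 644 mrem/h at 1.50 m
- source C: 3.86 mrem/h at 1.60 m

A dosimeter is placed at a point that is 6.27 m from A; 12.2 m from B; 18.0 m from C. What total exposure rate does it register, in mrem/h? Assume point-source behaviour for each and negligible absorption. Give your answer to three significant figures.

10.3 mrem/h

By superposition, sum each source's inverse-square contribution:
A: 9.64 × (1.50/6.27)² = 0.5517 mrem/h
B: 644 × (1.50/12.2)² = 9.735 mrem/h
C: 3.86 × (1.60/18.0)² = 0.03050 mrem/h
Total = 0.5517 + 9.735 + 0.03050 = 10.32 mrem/h.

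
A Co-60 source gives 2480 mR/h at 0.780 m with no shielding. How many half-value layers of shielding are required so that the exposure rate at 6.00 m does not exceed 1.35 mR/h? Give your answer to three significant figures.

4.96 half-value layers

At 6.00 m, distance alone gives 2480 × (0.780/6.00)² = 2480 × 0.01690 = 41.91 mR/h.
Further attenuation needed: 41.91/1.35 = 31.04.
n = log₂(31.04) = 4.956 half-value layers.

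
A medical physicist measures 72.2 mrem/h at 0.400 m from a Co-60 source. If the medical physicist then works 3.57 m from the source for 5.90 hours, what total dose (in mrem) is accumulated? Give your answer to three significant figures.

5.35 mrem

Applying the 1/r² law, rate at 3.57 m:
72.2 × (0.400/3.57)² = 72.2 × 0.01255 = 0.9061 mrem/h.
Dose = rate × time = 0.9061 mrem/h × 5.900 h = 5.346 mrem.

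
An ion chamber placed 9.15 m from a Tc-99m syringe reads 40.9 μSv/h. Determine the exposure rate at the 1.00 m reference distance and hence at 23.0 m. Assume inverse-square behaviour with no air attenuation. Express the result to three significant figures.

Since intensity falls as 1/r²,
At 1.00 m: 40.9 × (9.15/1.00)² = 40.9 × 83.72 = 3424 μSv/h
At 23.0 m: (1.00/23.0)² = 0.001890, so 3424 × 0.001890 = 6.471 μSv/h.

3420 μSv/h; 6.47 μSv/h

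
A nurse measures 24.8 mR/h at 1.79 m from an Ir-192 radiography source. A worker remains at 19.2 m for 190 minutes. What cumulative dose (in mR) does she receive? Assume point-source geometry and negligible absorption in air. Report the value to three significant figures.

Since intensity falls as 1/r², rate at 19.2 m:
24.8 × (1.79/19.2)² = 24.8 × 0.008692 = 0.2156 mR/h.
Dose = rate × time = 0.2156 mR/h × 3.167 h = 0.6828 mR.

0.683 mR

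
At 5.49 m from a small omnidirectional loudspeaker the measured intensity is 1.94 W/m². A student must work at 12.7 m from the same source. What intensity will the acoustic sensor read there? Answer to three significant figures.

0.363 W/m²

Using I₁d₁² = I₂d₂², scaling from 5.49 m to 12.7 m:
(5.49/12.7)² = 0.1869, so 1.94 × 0.1869 = 0.3626 W/m².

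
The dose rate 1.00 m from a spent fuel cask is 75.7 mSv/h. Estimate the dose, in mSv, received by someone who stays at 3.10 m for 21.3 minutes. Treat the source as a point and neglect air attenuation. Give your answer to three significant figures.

2.80 mSv

Applying the 1/r² law, rate at 3.10 m:
(1.00/3.10)² = 0.1041, so 75.7 × 0.1041 = 7.880 mSv/h.
Dose = rate × time = 7.880 mSv/h × 0.3550 h = 2.797 mSv.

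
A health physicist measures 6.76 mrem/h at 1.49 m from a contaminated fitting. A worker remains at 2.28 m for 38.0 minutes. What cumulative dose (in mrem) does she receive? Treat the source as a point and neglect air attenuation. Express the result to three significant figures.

1.83 mrem

Intensity scales as (d₁/d₂)², so rate at 2.28 m:
6.76 × (1.49/2.28)² = 6.76 × 0.4271 = 2.887 mrem/h.
Dose = rate × time = 2.887 mrem/h × 0.6333 h = 1.828 mrem.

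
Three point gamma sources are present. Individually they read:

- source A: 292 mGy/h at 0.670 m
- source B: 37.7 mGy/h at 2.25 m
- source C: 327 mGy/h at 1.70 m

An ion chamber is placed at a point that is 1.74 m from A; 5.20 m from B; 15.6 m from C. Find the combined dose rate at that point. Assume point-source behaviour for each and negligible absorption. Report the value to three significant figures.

Each source contributes Iᵢ·(dᵢ/rᵢ)²; contributions add.
A: 292 × (0.670/1.74)² = 43.29 mGy/h
B: 37.7 × (2.25/5.20)² = 7.058 mGy/h
C: 327 × (1.70/15.6)² = 3.883 mGy/h
Total = 43.29 + 7.058 + 3.883 = 54.23 mGy/h.

54.2 mGy/h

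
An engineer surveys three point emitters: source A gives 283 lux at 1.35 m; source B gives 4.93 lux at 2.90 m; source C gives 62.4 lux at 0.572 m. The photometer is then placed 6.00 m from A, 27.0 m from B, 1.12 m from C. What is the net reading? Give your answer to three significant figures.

By superposition, sum each source's inverse-square contribution:
A: 283 × (1.35/6.00)² = 14.33 lux
B: 4.93 × (2.90/27.0)² = 0.05687 lux
C: 62.4 × (0.572/1.12)² = 16.28 lux
Total = 14.33 + 0.05687 + 16.28 = 30.67 lux.

30.7 lux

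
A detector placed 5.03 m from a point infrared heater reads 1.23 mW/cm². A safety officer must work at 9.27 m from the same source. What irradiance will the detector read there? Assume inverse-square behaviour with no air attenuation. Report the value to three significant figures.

Applying the 1/r² law, scaling from 5.03 m to 9.27 m:
(5.03/9.27)² = 0.2944, so 1.23 × 0.2944 = 0.3621 mW/cm².

0.362 mW/cm²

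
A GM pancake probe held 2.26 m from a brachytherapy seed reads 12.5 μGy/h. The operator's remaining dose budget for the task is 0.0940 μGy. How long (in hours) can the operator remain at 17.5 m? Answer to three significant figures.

0.451 h

Since intensity falls as 1/r², rate at 17.5 m:
12.5 × (2.26/17.5)² = 12.5 × 0.01668 = 0.2085 μGy/h.
Stay time = 0.0940 μGy ÷ 0.2085 μGy/h = 0.4508 h.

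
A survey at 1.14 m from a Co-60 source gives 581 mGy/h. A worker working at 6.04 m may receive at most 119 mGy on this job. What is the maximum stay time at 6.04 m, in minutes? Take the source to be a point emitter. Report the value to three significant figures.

345 min

Applying the 1/r² law, rate at 6.04 m:
(1.14/6.04)² = 0.03562, so 581 × 0.03562 = 20.70 mGy/h.
Stay time = 119 mGy ÷ 20.70 mGy/h = 5.749 h = 344.9 min.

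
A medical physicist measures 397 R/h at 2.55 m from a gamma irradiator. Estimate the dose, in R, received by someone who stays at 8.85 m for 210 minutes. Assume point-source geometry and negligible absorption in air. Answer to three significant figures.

Applying the 1/r² law, rate at 8.85 m:
397 × (2.55/8.85)² = 397 × 0.08302 = 32.96 R/h.
Dose = rate × time = 32.96 R/h × 3.500 h = 115.4 R.

115 R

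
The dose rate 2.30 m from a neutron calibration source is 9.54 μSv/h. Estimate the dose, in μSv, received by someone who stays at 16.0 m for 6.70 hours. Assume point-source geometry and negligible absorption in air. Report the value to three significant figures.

Intensity scales as (d₁/d₂)², so rate at 16.0 m:
(2.30/16.0)² = 0.02066, so 9.54 × 0.02066 = 0.1971 μSv/h.
Dose = rate × time = 0.1971 μSv/h × 6.700 h = 1.321 μSv.

1.32 μSv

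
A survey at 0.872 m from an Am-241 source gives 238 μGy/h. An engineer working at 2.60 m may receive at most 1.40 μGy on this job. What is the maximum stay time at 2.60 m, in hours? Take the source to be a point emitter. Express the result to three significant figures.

Intensity scales as (d₁/d₂)², so rate at 2.60 m:
238 × (0.872/2.60)² = 238 × 0.1125 = 26.78 μGy/h.
Stay time = 1.40 μGy ÷ 26.78 μGy/h = 0.05228 h.

0.0523 h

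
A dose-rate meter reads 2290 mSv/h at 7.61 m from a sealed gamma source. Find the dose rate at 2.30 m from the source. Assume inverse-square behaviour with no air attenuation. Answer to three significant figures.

Applying the 1/r² law, the rate at 2.30 m is
(7.61/2.30)² = 10.95, so 2290 × 10.95 = 25080 mSv/h.

25100 mSv/h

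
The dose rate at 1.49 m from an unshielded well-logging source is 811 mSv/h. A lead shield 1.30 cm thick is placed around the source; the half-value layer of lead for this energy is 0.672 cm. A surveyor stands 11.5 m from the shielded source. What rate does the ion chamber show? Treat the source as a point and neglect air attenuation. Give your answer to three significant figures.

Distance alone: (1.49/11.5)² = 0.01679, so 811 × 0.01679 = 13.62 mSv/h.
Shield: 1.30/0.672 = 1.935 half-value layers → attenuation 2^(−1.935) = 0.2615.
Combined: 13.62 × 0.2615 = 3.562 mSv/h.

3.56 mSv/h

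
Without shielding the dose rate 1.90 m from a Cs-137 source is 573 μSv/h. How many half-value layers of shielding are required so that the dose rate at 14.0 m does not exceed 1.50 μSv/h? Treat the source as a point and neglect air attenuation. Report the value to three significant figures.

2.81 half-value layers

At 14.0 m, distance alone gives (1.90/14.0)² = 0.01842, so 573 × 0.01842 = 10.55 μSv/h.
Further attenuation needed: 10.55/1.50 = 7.033.
n = log₂(7.033) = 2.814 half-value layers.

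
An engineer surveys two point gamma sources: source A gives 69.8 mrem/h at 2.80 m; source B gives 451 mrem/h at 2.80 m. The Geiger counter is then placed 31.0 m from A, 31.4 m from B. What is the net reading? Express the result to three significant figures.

4.16 mrem/h

Each source contributes Iᵢ·(dᵢ/rᵢ)²; contributions add.
A: 69.8 × (2.80/31.0)² = 0.5694 mrem/h
B: 451 × (2.80/31.4)² = 3.586 mrem/h
Total = 0.5694 + 3.586 = 4.155 mrem/h.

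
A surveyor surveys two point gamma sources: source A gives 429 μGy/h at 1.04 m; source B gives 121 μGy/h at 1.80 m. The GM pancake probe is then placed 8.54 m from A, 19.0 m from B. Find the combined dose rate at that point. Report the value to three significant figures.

7.45 μGy/h

By superposition, sum each source's inverse-square contribution:
A: 429 × (1.04/8.54)² = 6.362 μGy/h
B: 121 × (1.80/19.0)² = 1.086 μGy/h
Total = 6.362 + 1.086 = 7.448 μGy/h.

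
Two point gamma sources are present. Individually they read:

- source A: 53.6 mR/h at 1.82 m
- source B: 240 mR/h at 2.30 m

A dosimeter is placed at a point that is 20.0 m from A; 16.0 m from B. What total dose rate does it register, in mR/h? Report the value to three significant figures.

5.40 mR/h

Each source contributes Iᵢ·(dᵢ/rᵢ)²; contributions add.
A: 53.6 × (1.82/20.0)² = 0.4439 mR/h
B: 240 × (2.30/16.0)² = 4.959 mR/h
Total = 0.4439 + 4.959 = 5.403 mR/h.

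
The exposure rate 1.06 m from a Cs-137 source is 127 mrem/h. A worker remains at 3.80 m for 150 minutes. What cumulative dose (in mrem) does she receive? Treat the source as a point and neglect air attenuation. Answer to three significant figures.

Intensity scales as (d₁/d₂)², so rate at 3.80 m:
127 × (1.06/3.80)² = 127 × 0.07781 = 9.882 mrem/h.
Dose = rate × time = 9.882 mrem/h × 2.500 h = 24.70 mrem.

24.7 mrem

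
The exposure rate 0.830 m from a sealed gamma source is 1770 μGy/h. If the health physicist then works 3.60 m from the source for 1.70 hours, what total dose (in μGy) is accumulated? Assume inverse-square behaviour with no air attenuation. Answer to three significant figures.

By the inverse-square law, rate at 3.60 m:
1770 × (0.830/3.60)² = 1770 × 0.05316 = 94.09 μGy/h.
Dose = rate × time = 94.09 μGy/h × 1.700 h = 160.0 μGy.

160 μGy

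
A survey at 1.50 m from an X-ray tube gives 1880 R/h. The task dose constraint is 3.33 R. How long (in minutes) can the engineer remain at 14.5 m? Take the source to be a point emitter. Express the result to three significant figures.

Since intensity falls as 1/r², rate at 14.5 m:
1880 × (1.50/14.5)² = 1880 × 0.01070 = 20.12 R/h.
Stay time = 3.33 R ÷ 20.12 R/h = 0.1655 h = 9.930 min.

9.93 min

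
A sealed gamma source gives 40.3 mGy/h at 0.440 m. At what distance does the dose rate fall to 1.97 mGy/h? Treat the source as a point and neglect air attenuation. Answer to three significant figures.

Since intensity falls as 1/r², d₂ = d₁·√(I₁/I₂).
I₁/I₂ = 40.3/1.97 = 20.46, so d₂ = 0.440 × √20.46 = 1.990 m.

1.99 m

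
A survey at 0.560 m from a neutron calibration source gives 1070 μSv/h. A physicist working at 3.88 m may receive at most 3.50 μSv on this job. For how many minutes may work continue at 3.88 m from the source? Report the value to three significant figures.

By the inverse-square law, rate at 3.88 m:
1070 × (0.560/3.88)² = 1070 × 0.02083 = 22.29 μSv/h.
Stay time = 3.50 μSv ÷ 22.29 μSv/h = 0.1570 h = 9.420 min.

9.42 min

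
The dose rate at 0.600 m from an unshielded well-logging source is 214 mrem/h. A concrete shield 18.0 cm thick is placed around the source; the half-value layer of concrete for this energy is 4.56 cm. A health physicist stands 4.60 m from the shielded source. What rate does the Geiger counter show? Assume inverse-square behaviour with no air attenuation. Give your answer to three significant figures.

Distance alone: (0.600/4.60)² = 0.01701, so 214 × 0.01701 = 3.640 mrem/h.
Shield: 18.0/4.56 = 3.947 half-value layers → attenuation 2^(−3.947) = 0.06484.
Combined: 3.640 × 0.06484 = 0.2360 mrem/h.

0.236 mrem/h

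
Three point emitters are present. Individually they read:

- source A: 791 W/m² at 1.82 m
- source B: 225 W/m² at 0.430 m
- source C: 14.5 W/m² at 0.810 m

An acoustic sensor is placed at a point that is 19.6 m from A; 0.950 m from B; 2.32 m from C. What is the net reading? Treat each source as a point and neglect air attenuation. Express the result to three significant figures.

54.7 W/m²

Each source contributes Iᵢ·(dᵢ/rᵢ)²; contributions add.
A: 791 × (1.82/19.6)² = 6.820 W/m²
B: 225 × (0.430/0.950)² = 46.10 W/m²
C: 14.5 × (0.810/2.32)² = 1.768 W/m²
Total = 6.820 + 46.10 + 1.768 = 54.69 W/m².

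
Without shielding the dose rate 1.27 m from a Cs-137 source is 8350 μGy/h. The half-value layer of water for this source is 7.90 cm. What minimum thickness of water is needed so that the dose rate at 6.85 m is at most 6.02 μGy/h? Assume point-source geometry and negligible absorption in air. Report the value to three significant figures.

44.0 cm

At 6.85 m, distance alone gives 8350 × (1.27/6.85)² = 8350 × 0.03437 = 287.0 μGy/h.
Further attenuation needed: 287.0/6.02 = 47.67.
n = log₂(47.67) = 5.575 half-value layers.
Thickness = 5.575 × 7.90 cm = 44.04 cm.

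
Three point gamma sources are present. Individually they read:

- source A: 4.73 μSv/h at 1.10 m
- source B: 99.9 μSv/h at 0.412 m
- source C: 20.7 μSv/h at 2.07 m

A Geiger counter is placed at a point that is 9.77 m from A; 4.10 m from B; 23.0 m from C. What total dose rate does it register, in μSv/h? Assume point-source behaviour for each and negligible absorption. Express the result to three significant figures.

By superposition, sum each source's inverse-square contribution:
A: 4.73 × (1.10/9.77)² = 0.05996 μSv/h
B: 99.9 × (0.412/4.10)² = 1.009 μSv/h
C: 20.7 × (2.07/23.0)² = 0.1677 μSv/h
Total = 0.05996 + 1.009 + 0.1677 = 1.237 μSv/h.

1.24 μSv/h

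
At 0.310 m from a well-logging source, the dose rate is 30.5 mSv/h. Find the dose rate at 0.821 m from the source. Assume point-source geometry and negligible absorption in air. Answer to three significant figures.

4.35 mSv/h

Applying the 1/r² law, the rate at 0.821 m is
(0.310/0.821)² = 0.1426, so 30.5 × 0.1426 = 4.349 mSv/h.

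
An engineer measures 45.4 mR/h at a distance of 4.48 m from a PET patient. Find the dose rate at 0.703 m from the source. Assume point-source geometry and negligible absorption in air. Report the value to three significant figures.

Since intensity falls as 1/r², the rate at 0.703 m is
(4.48/0.703)² = 40.61, so 45.4 × 40.61 = 1844 mR/h.

1840 mR/h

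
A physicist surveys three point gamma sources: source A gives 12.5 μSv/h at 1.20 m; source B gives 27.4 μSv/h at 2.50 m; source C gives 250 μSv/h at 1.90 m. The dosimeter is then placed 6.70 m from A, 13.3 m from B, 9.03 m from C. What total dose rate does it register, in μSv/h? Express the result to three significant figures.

By superposition, sum each source's inverse-square contribution:
A: 12.5 × (1.20/6.70)² = 0.4010 μSv/h
B: 27.4 × (2.50/13.3)² = 0.9681 μSv/h
C: 250 × (1.90/9.03)² = 11.07 μSv/h
Total = 0.4010 + 0.9681 + 11.07 = 12.44 μSv/h.

12.4 μSv/h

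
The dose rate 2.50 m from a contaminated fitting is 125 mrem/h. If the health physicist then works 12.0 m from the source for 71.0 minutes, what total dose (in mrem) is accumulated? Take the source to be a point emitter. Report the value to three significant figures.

6.42 mrem

Since intensity falls as 1/r², rate at 12.0 m:
125 × (2.50/12.0)² = 125 × 0.04340 = 5.425 mrem/h.
Dose = rate × time = 5.425 mrem/h × 1.183 h = 6.418 mrem.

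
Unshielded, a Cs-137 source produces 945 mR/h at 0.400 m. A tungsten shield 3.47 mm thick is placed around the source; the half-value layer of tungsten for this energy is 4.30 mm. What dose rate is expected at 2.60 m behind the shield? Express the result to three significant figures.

12.8 mR/h

Distance alone: 945 × (0.400/2.60)² = 945 × 0.02367 = 22.37 mR/h.
Shield: 3.47/4.30 = 0.8070 half-value layers → attenuation 2^(−0.8070) = 0.5716.
Combined: 22.37 × 0.5716 = 12.79 mR/h.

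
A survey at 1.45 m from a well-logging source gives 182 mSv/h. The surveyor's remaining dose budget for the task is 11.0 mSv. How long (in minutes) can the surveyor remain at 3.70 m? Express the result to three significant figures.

Since intensity falls as 1/r², rate at 3.70 m:
182 × (1.45/3.70)² = 182 × 0.1536 = 27.96 mSv/h.
Stay time = 11.0 mSv ÷ 27.96 mSv/h = 0.3934 h = 23.60 min.

23.6 min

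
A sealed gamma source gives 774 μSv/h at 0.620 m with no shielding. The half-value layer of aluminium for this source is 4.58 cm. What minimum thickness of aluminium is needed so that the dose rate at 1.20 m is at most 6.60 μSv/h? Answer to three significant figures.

At 1.20 m, distance alone gives 774 × (0.620/1.20)² = 774 × 0.2669 = 206.6 μSv/h.
Further attenuation needed: 206.6/6.60 = 31.30.
n = log₂(31.30) = 4.968 half-value layers.
Thickness = 4.968 × 4.58 cm = 22.75 cm.

22.8 cm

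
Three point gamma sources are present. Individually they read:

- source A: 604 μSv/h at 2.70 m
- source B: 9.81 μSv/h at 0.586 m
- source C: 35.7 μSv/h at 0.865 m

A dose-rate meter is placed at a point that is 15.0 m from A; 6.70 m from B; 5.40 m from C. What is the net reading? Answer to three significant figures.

20.6 μSv/h

Each source contributes Iᵢ·(dᵢ/rᵢ)²; contributions add.
A: 604 × (2.70/15.0)² = 19.57 μSv/h
B: 9.81 × (0.586/6.70)² = 0.07504 μSv/h
C: 35.7 × (0.865/5.40)² = 0.9160 μSv/h
Total = 19.57 + 0.07504 + 0.9160 = 20.56 μSv/h.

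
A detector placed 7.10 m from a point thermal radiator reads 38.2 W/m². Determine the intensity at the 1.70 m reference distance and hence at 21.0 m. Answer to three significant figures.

666 W/m²; 4.37 W/m²

Since intensity falls as 1/r²,
At 1.70 m: 38.2 × (7.10/1.70)² = 38.2 × 17.44 = 666.2 W/m²
At 21.0 m: (1.70/21.0)² = 0.006553, so 666.2 × 0.006553 = 4.366 W/m².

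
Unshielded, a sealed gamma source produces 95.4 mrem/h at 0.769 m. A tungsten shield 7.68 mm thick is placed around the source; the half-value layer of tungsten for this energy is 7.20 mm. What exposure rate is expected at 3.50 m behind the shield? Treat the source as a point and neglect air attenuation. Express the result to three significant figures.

Distance alone: (0.769/3.50)² = 0.04827, so 95.4 × 0.04827 = 4.605 mrem/h.
Shield: 7.68/7.20 = 1.067 half-value layers → attenuation 2^(−1.067) = 0.4773.
Combined: 4.605 × 0.4773 = 2.198 mrem/h.

2.20 mrem/h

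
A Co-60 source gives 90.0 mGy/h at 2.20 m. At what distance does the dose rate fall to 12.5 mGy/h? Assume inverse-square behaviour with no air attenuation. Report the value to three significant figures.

Since intensity falls as 1/r², d₂ = d₁·√(I₁/I₂).
I₁/I₂ = 90.0/12.5 = 7.200, so d₂ = 2.20 × √7.200 = 5.903 m.

5.90 m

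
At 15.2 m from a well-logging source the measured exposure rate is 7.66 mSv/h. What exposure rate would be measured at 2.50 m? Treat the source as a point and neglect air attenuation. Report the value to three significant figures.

283 mSv/h

Applying the 1/r² law, scaling from 15.2 m to 2.50 m:
7.66 × (15.2/2.50)² = 7.66 × 36.97 = 283.2 mSv/h.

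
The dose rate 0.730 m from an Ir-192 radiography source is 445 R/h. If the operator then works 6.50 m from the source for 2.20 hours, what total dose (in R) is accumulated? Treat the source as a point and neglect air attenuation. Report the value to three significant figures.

12.3 R

Using I₁d₁² = I₂d₂², rate at 6.50 m:
(0.730/6.50)² = 0.01261, so 445 × 0.01261 = 5.611 R/h.
Dose = rate × time = 5.611 R/h × 2.200 h = 12.34 R.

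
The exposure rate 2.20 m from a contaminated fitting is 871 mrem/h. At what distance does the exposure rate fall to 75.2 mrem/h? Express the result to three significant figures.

Intensity scales as (d₁/d₂)², so d₂ = d₁·√(I₁/I₂).
I₁/I₂ = 871/75.2 = 11.58, so d₂ = 2.20 × √11.58 = 7.486 m.

7.49 m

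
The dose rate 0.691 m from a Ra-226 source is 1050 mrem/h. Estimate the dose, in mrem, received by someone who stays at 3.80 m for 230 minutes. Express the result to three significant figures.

Intensity scales as (d₁/d₂)², so rate at 3.80 m:
(0.691/3.80)² = 0.03307, so 1050 × 0.03307 = 34.72 mrem/h.
Dose = rate × time = 34.72 mrem/h × 3.833 h = 133.1 mrem.

133 mrem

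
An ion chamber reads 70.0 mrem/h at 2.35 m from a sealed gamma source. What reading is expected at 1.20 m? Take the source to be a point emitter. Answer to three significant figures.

268 mrem/h

Since intensity falls as 1/r², the rate at 1.20 m is
70.0 × (2.35/1.20)² = 70.0 × 3.835 = 268.4 mrem/h.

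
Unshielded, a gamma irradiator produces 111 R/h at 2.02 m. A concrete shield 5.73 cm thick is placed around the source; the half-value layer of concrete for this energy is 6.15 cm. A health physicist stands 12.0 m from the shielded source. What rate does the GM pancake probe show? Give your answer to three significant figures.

Distance alone: 111 × (2.02/12.0)² = 111 × 0.02834 = 3.146 R/h.
Shield: 5.73/6.15 = 0.9317 half-value layers → attenuation 2^(−0.9317) = 0.5242.
Combined: 3.146 × 0.5242 = 1.649 R/h.

1.65 R/h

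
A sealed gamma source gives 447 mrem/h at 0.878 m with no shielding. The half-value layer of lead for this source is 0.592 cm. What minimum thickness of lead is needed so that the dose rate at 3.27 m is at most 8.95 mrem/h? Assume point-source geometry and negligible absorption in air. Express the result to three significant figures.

1.09 cm

At 3.27 m, distance alone gives (0.878/3.27)² = 0.07209, so 447 × 0.07209 = 32.22 mrem/h.
Further attenuation needed: 32.22/8.95 = 3.600.
n = log₂(3.600) = 1.848 half-value layers.
Thickness = 1.848 × 0.592 cm = 1.094 cm.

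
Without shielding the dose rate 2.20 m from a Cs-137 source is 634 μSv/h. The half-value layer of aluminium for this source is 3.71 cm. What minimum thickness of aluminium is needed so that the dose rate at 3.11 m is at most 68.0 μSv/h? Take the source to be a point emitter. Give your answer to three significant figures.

8.24 cm

At 3.11 m, distance alone gives (2.20/3.11)² = 0.5004, so 634 × 0.5004 = 317.3 μSv/h.
Further attenuation needed: 317.3/68.0 = 4.666.
n = log₂(4.666) = 2.222 half-value layers.
Thickness = 2.222 × 3.71 cm = 8.244 cm.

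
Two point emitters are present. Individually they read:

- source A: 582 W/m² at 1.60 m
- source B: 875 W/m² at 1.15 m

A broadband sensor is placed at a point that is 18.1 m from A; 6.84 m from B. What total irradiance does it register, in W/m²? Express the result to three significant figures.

Each source contributes Iᵢ·(dᵢ/rᵢ)²; contributions add.
A: 582 × (1.60/18.1)² = 4.548 W/m²
B: 875 × (1.15/6.84)² = 24.73 W/m²
Total = 4.548 + 24.73 = 29.28 W/m².

29.3 W/m²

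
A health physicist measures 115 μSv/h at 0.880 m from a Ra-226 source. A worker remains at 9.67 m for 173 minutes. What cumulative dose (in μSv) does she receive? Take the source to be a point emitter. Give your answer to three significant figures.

Intensity scales as (d₁/d₂)², so rate at 9.67 m:
115 × (0.880/9.67)² = 115 × 0.008282 = 0.9524 μSv/h.
Dose = rate × time = 0.9524 μSv/h × 2.883 h = 2.746 μSv.

2.75 μSv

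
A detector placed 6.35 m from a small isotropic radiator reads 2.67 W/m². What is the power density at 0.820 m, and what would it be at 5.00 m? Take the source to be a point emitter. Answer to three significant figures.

160 W/m²; 4.31 W/m²

Applying the 1/r² law,
At 0.820 m: 2.67 × (6.35/0.820)² = 2.67 × 59.97 = 160.1 W/m²
At 5.00 m: 160.1 × (0.820/5.00)² = 160.1 × 0.02690 = 4.307 W/m².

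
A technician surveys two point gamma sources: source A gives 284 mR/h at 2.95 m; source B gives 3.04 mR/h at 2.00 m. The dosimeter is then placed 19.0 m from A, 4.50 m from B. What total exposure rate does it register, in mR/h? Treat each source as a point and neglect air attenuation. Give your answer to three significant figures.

7.45 mR/h

By superposition, sum each source's inverse-square contribution:
A: 284 × (2.95/19.0)² = 6.846 mR/h
B: 3.04 × (2.00/4.50)² = 0.6005 mR/h
Total = 6.846 + 0.6005 = 7.447 mR/h.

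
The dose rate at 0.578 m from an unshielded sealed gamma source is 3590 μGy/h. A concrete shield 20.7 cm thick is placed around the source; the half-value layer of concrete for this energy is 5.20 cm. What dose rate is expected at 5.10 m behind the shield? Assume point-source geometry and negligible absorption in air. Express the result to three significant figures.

2.92 μGy/h

Distance alone: 3590 × (0.578/5.10)² = 3590 × 0.01284 = 46.10 μGy/h.
Shield: 20.7/5.20 = 3.981 half-value layers → attenuation 2^(−3.981) = 0.06333.
Combined: 46.10 × 0.06333 = 2.920 μGy/h.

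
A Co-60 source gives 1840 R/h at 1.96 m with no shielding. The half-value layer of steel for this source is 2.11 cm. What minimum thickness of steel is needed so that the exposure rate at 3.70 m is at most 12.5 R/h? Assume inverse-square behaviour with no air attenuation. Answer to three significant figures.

At 3.70 m, distance alone gives 1840 × (1.96/3.70)² = 1840 × 0.2806 = 516.3 R/h.
Further attenuation needed: 516.3/12.5 = 41.30.
n = log₂(41.30) = 5.368 half-value layers.
Thickness = 5.368 × 2.11 cm = 11.33 cm.

11.3 cm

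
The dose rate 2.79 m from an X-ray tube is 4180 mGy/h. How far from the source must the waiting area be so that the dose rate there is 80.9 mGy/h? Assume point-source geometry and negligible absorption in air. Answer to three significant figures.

Using I₁d₁² = I₂d₂², d₂ = d₁·√(I₁/I₂).
I₁/I₂ = 4180/80.9 = 51.67, so d₂ = 2.79 × √51.67 = 20.06 m.

20.1 m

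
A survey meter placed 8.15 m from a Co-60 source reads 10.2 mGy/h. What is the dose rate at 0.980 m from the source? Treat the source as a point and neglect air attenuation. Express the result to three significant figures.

705 mGy/h

Using I₁d₁² = I₂d₂², scaling from 8.15 m to 0.980 m:
10.2 × (8.15/0.980)² = 10.2 × 69.16 = 705.4 mGy/h.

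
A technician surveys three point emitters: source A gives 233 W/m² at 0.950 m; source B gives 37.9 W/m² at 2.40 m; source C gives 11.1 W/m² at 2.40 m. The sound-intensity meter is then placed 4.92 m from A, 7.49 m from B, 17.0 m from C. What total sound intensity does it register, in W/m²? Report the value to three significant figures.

Each source contributes Iᵢ·(dᵢ/rᵢ)²; contributions add.
A: 233 × (0.950/4.92)² = 8.687 W/m²
B: 37.9 × (2.40/7.49)² = 3.891 W/m²
C: 11.1 × (2.40/17.0)² = 0.2212 W/m²
Total = 8.687 + 3.891 + 0.2212 = 12.80 W/m².

12.8 W/m²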